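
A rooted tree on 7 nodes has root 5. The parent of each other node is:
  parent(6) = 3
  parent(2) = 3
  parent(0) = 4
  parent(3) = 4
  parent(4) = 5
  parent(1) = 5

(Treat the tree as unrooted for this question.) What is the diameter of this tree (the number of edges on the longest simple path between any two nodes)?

A longest path is 1-5-4-3-2, with 4 edges.

4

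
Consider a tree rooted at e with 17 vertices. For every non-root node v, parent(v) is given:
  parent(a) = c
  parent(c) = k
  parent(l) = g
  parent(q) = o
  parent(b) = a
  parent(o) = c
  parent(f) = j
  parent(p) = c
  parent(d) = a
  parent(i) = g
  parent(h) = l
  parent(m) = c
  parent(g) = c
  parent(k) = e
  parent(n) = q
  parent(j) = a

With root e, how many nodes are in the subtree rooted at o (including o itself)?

o's subtree: {o, q, n}, size 3.

3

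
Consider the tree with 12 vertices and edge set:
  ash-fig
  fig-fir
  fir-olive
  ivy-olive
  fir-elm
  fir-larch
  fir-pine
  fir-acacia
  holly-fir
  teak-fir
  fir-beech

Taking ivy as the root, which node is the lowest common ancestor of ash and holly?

fir

Ancestors of ash (toward the root): ash, fig, fir, olive, ivy.
Ancestors of holly: holly, fir, olive, ivy.
The deepest node appearing in both lists is fir.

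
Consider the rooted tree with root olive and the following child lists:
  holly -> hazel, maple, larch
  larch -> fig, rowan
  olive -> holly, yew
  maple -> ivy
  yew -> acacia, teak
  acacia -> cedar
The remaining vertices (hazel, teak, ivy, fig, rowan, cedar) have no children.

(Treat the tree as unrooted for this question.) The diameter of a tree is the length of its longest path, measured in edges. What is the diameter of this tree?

BFS from cedar reaches ivy last, at distance 6; BFS from ivy confirms no node is farther.
Path: cedar - acacia - yew - olive - holly - maple - ivy.

6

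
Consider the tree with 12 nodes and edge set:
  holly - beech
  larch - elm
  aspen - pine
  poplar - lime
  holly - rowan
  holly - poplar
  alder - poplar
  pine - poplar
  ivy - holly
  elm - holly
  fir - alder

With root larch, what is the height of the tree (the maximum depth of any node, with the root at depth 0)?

A deepest node is aspen, reached by larch-elm-holly-poplar-pine-aspen.
That path has 5 edges, so the height is 5.

5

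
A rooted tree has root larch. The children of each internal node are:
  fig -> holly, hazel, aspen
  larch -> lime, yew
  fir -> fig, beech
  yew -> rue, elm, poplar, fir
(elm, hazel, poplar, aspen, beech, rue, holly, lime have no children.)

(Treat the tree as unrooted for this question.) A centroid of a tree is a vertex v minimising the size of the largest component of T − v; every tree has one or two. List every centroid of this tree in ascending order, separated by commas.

fir, yew

If fir is removed the pieces have sizes 6, 4, 1, all ≤ ⌊12/2⌋ = 6.
Its neighbour yew also leaves a largest component of size 6, so both are centroids.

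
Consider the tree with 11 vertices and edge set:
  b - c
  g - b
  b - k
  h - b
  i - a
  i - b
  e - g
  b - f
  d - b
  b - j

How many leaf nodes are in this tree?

8

Exactly 8 nodes have a single neighbour: a, c, d, e, f, h, j, k.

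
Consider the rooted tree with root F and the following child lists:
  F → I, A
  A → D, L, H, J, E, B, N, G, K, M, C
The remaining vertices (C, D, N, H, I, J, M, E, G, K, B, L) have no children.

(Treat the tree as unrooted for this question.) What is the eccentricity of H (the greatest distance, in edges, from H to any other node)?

3

The node farthest from H is I, via H–A–F–I — 3 edges.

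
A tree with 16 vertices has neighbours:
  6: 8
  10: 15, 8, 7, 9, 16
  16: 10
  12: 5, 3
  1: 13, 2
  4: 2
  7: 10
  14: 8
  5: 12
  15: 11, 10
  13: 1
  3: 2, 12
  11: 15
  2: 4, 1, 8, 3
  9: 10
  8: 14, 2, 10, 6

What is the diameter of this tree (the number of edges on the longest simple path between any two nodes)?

A longest path is 5-12-3-2-8-10-15-11, with 7 edges.

7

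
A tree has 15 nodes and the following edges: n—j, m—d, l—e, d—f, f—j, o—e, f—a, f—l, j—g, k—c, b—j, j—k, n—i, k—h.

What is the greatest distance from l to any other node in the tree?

4

A farthest node from l is c (h, i also at distance 4).
The path l–f–j–k–c has 4 edges.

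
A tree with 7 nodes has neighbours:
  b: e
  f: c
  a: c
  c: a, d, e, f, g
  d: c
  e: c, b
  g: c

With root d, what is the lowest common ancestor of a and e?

a's ancestor chain is a, c, d and e's is e, c, d; they first meet at c.

c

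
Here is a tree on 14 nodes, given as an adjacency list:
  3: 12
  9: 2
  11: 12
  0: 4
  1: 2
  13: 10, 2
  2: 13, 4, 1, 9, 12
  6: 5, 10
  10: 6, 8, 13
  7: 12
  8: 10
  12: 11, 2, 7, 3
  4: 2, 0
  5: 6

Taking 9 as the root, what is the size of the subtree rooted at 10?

4

Descendants of 10 (including itself): 10, 8, 6, 5. That's 4.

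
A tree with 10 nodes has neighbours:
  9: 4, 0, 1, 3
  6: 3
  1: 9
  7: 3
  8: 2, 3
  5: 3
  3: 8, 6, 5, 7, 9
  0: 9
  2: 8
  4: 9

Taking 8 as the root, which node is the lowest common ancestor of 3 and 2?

Ancestors of 3 (toward the root): 3, 8.
Ancestors of 2: 2, 8.
The deepest node appearing in both lists is 8.

8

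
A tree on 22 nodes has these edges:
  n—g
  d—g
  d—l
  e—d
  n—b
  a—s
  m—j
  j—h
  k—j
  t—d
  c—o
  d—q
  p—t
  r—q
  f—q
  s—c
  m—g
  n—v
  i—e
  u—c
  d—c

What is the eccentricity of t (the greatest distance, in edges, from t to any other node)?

5

A farthest node from t is h (k also at distance 5).
The path t–d–g–m–j–h has 5 edges.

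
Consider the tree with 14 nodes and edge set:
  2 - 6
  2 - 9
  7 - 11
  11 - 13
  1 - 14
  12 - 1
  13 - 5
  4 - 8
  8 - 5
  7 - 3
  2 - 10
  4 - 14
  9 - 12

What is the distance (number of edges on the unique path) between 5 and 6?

8

The path is 5–8–4–14–1–12–9–2–6, which has 8 edges.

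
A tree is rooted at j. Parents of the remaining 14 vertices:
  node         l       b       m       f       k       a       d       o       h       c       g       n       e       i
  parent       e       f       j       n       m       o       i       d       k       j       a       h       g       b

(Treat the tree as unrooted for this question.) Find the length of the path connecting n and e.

The path is n – f – b – i – d – o – a – g – e, which has 8 edges.

8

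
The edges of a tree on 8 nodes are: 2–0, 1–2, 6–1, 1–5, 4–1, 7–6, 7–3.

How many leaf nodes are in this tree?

Exactly 4 nodes have a single neighbour: 0, 3, 4, 5.

4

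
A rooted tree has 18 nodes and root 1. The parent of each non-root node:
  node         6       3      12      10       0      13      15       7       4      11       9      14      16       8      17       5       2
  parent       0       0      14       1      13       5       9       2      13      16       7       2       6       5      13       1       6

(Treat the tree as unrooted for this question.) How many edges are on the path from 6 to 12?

Walking from 6: 6 - 2 - 14 - 12. Length 3.

3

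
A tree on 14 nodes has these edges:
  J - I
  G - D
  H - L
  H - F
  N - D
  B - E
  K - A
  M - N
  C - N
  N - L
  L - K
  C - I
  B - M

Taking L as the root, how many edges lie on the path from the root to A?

2

Climbing from A to the root: A – K – L. That's 2 steps.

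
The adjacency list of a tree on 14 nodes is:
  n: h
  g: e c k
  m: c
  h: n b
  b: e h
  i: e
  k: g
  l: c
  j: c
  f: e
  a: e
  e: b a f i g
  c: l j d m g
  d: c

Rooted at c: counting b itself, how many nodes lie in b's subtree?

The subtree rooted at b contains: b, h, n — 3 nodes.

3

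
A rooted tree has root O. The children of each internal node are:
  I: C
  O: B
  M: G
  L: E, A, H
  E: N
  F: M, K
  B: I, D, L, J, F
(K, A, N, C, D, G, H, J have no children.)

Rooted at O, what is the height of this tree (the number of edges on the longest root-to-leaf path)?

A deepest node is G, reached by O–B–F–M–G.
That path has 4 edges, so the height is 4.

4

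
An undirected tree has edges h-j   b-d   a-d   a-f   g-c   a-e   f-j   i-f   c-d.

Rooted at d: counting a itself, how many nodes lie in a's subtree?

6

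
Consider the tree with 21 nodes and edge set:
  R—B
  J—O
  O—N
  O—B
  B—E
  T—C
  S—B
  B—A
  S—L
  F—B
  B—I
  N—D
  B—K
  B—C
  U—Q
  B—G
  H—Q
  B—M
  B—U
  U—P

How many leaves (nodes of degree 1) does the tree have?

Degree-1 nodes: A, D, E, F, G, H, I, J, K, L, M, P, R, T — 14 of them.

14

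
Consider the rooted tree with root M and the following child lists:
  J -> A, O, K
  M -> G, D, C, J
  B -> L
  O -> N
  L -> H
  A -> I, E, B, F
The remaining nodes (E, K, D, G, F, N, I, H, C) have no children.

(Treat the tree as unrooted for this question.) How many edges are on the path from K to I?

3

K–J–A–I: 3 edges.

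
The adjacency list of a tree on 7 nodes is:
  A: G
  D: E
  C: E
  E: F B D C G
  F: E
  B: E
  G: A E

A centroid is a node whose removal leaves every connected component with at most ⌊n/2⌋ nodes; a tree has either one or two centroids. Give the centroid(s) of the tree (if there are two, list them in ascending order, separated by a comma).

If E is removed the pieces have sizes 2, 1, 1, 1, 1, all ≤ ⌊7/2⌋ = 3.
Every other node leaves some component of size > 3, so the centroid is unique.

E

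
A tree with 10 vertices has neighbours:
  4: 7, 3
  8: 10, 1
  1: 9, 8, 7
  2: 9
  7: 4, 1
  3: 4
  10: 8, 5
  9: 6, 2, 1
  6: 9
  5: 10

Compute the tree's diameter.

6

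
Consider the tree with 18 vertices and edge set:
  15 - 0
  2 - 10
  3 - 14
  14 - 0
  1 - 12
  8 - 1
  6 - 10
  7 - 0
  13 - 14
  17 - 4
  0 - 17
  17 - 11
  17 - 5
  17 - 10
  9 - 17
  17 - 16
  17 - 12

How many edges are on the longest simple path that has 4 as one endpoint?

4

A farthest node from 4 is 3 (8, 13 also at distance 4).
The path 4 – 17 – 0 – 14 – 3 has 4 edges.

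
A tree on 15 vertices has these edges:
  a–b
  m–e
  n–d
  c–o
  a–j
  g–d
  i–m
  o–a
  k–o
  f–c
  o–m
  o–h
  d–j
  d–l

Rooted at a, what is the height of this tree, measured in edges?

3

A deepest node is n, reached by a – j – d – n.
That path has 3 edges, so the height is 3.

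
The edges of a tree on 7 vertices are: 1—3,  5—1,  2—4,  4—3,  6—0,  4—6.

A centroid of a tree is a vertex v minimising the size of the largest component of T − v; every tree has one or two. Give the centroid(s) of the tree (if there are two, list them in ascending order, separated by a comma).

4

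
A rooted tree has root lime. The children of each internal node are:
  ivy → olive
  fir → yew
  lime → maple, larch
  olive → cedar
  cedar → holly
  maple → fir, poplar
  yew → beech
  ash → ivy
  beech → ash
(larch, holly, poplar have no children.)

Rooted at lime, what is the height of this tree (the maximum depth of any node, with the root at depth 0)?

A deepest node is holly, reached by lime → maple → fir → yew → beech → ash → ivy → olive → cedar → holly.
That path has 9 edges, so the height is 9.

9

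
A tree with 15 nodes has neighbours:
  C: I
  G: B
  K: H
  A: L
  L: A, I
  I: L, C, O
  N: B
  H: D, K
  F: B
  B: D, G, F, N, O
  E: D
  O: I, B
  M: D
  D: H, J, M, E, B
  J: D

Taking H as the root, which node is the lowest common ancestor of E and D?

Path E→root: E D H; path D→root: D H.
First common node: D.

D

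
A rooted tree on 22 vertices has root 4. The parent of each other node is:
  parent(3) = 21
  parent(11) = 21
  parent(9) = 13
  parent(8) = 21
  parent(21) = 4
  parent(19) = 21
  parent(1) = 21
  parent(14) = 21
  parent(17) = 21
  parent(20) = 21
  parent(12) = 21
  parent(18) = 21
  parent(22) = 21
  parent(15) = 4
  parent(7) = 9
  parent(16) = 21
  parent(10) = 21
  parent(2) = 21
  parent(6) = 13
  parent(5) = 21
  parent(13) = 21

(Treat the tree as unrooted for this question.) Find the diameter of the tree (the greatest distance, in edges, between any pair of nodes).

5

A longest path is 7 - 9 - 13 - 21 - 4 - 15, with 5 edges.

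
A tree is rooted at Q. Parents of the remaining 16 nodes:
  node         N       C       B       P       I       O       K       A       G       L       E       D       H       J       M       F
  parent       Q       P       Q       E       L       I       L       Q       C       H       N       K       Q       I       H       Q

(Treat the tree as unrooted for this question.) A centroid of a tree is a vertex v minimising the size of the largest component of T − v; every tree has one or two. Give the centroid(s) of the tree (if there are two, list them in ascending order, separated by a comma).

Q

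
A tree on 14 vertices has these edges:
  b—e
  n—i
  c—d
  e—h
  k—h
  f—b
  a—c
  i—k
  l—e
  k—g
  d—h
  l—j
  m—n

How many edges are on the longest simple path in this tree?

7

A longest path is a - c - d - h - k - i - n - m, with 7 edges.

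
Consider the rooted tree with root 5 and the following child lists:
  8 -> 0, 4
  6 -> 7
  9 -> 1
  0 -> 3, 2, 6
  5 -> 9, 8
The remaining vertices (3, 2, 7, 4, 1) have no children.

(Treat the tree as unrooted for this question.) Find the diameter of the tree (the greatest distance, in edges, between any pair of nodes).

6

A longest path is 1-9-5-8-0-6-7, with 6 edges.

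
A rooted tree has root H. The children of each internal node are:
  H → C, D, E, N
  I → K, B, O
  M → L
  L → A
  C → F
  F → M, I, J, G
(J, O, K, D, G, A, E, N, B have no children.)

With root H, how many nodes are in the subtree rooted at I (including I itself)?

4

I's subtree: {I, B, K, O}, size 4.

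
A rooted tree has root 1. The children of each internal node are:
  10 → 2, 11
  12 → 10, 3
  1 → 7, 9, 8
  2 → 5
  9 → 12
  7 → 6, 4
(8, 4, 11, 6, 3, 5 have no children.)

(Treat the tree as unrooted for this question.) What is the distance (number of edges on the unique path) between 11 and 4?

Walking from 11: 11 - 10 - 12 - 9 - 1 - 7 - 4. Length 6.

6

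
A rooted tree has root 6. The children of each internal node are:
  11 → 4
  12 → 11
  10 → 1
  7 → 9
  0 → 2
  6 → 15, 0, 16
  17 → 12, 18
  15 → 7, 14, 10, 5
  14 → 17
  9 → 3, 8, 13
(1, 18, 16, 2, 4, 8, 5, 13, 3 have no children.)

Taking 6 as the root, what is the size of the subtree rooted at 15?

15

Descendants of 15 (including itself): 15, 10, 14, 7, 5, 1, 17, 9, 18, 12, 13, 3, 8, 11, 4. That's 15.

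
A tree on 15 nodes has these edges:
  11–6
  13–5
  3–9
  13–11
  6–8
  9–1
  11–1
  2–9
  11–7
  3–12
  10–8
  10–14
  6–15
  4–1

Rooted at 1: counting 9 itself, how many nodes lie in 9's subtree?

4

9's subtree: {9, 3, 2, 12}, size 4.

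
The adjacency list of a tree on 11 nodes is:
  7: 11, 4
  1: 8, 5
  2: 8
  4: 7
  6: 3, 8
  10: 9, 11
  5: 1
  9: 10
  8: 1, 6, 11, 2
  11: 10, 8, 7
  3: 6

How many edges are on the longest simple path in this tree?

5

Starting from 9, a farthest node is 3 at distance 5.
One longest path: 9-10-11-8-6-3.
So the diameter is 5.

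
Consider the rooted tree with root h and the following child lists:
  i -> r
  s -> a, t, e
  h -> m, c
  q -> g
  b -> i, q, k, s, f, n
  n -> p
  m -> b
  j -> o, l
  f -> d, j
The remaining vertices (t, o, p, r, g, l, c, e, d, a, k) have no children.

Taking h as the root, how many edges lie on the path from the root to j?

4

Path from h to j: h → m → b → f → j, which has 4 edges.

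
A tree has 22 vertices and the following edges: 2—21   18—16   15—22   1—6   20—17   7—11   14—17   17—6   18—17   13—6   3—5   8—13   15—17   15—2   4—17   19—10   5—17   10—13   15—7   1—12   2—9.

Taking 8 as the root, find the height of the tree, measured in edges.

6

21 sits deepest: 8 – 13 – 6 – 17 – 15 – 2 – 21 — 6 edges from the root.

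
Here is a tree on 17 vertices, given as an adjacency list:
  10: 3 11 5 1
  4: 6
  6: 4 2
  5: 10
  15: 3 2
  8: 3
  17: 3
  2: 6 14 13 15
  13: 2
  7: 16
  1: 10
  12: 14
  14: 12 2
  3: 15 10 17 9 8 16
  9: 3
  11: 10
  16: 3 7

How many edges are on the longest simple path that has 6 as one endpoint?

A farthest node from 6 is 5 (1, 11, 7 also at distance 5).
The path 6–2–15–3–10–5 has 5 edges.

5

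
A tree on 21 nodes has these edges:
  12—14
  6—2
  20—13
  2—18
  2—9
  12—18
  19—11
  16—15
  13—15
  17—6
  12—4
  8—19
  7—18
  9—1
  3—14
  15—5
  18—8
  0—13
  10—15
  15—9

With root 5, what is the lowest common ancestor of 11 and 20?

Path 11→root: 11 19 8 18 2 9 15 5; path 20→root: 20 13 15 5.
First common node: 15.

15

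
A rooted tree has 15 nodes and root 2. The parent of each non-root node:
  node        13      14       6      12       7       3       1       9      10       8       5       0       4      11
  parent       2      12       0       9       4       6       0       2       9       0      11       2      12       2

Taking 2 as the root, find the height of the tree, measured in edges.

7 sits deepest: 2 – 9 – 12 – 4 – 7 — 4 edges from the root.

4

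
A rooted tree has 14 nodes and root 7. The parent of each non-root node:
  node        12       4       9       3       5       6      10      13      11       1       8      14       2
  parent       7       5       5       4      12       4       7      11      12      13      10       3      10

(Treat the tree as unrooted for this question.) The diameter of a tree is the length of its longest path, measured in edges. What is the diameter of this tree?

7

Starting from 14, a farthest node is 2 at distance 7.
One longest path: 14 - 3 - 4 - 5 - 12 - 7 - 10 - 2.
So the diameter is 7.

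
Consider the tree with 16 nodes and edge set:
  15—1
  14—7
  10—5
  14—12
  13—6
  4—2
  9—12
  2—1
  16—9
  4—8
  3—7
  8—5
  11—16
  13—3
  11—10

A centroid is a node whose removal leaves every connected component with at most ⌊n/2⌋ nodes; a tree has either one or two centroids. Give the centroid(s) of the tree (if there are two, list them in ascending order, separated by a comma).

If 11 is removed the pieces have sizes 8, 7, all ≤ ⌊16/2⌋ = 8.
Its neighbour 16 also leaves a largest component of size 8, so both are centroids.

11, 16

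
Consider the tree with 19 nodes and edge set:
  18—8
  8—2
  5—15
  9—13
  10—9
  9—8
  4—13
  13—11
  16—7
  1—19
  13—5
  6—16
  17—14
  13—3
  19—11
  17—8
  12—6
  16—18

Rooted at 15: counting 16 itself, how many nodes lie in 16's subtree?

Descendants of 16 (including itself): 16, 7, 6, 12. That's 4.

4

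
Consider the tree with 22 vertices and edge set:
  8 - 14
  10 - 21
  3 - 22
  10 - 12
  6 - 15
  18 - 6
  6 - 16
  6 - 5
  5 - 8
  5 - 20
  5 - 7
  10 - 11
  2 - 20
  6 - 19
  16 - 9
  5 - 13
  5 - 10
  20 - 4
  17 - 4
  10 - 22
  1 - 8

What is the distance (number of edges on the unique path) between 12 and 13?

3

The path is 12–10–5–13, which has 3 edges.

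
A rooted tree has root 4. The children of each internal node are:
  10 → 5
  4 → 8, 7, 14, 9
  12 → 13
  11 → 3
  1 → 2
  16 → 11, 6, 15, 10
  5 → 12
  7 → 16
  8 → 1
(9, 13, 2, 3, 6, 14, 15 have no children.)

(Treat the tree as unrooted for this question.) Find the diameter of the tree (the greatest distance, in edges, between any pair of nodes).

A longest path is 13 - 12 - 5 - 10 - 16 - 7 - 4 - 8 - 1 - 2, with 9 edges.

9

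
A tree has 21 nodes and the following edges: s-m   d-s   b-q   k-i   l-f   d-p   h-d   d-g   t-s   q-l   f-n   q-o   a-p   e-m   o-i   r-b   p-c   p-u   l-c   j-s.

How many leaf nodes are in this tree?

The leaves are a, e, g, h, j, k, n, r, t, u.
That is 10 leaves.

10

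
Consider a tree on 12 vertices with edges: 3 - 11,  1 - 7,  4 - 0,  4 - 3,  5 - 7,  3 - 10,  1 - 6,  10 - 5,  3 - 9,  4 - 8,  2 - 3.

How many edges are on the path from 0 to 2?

3

Walking from 0: 0–4–3–2. Length 3.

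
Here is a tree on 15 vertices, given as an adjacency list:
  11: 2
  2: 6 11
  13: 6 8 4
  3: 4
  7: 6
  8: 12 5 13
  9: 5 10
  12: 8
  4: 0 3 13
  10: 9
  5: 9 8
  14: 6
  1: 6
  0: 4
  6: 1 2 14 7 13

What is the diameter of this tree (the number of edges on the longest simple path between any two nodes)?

Starting from 10, a farthest node is 11 at distance 7.
One longest path: 10 – 9 – 5 – 8 – 13 – 6 – 2 – 11.
So the diameter is 7.

7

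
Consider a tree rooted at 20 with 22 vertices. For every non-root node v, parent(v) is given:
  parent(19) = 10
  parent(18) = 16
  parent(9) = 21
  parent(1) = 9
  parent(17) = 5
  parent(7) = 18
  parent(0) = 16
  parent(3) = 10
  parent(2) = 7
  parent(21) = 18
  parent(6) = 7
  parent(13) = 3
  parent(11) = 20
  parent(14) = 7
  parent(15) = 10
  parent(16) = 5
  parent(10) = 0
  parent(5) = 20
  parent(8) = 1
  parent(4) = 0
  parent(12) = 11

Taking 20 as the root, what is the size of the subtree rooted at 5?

19

The subtree rooted at 5 contains: 5, 16, 17, 18, 0, 7, 21, 10, 4, 6, 2, 14, 9, 3, 19, 15, 1, 13, 8 — 19 nodes.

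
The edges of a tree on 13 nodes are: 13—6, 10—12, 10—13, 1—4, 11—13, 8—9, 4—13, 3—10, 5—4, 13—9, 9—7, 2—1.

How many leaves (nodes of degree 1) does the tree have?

8

The leaves are 2, 3, 5, 6, 7, 8, 11, 12.
That is 8 leaves.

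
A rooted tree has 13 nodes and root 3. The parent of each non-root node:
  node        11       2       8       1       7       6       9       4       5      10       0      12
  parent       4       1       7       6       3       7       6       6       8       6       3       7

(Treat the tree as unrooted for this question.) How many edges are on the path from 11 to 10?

3

11 - 4 - 6 - 10: 3 edges.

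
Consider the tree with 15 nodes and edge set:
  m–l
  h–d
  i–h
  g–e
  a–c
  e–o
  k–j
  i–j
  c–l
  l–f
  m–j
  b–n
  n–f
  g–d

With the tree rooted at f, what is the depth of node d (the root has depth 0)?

6

f → l → m → j → i → h → d — 6 edges.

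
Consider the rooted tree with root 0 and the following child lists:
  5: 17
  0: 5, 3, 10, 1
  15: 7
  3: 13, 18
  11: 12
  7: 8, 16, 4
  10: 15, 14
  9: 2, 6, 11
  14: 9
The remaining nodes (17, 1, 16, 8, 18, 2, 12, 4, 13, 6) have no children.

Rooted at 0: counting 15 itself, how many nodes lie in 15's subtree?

Descendants of 15 (including itself): 15, 7, 8, 4, 16. That's 5.

5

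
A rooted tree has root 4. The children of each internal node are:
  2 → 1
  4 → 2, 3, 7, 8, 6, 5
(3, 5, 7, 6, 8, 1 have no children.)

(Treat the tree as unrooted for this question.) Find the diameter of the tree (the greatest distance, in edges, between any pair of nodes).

3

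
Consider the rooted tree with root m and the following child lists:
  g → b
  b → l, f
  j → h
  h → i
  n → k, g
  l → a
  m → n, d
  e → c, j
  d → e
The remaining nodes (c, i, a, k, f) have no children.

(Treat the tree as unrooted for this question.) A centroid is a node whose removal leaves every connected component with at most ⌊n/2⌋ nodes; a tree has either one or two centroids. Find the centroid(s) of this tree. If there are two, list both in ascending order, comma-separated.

If n is removed the pieces have sizes 7, 5, 1, all ≤ ⌊14/2⌋ = 7.
Its neighbour m also leaves a largest component of size 7, so both are centroids.

m, n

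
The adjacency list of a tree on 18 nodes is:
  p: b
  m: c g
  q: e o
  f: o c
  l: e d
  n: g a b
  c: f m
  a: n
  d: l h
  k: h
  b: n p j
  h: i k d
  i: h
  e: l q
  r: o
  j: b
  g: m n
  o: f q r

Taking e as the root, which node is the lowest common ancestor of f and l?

f's ancestor chain is f, o, q, e and l's is l, e; they first meet at e.

e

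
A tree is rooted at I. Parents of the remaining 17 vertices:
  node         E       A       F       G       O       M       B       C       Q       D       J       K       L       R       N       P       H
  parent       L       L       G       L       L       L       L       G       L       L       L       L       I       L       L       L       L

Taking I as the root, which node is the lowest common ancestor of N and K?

L

Ancestors of N (toward the root): N, L, I.
Ancestors of K: K, L, I.
The deepest node appearing in both lists is L.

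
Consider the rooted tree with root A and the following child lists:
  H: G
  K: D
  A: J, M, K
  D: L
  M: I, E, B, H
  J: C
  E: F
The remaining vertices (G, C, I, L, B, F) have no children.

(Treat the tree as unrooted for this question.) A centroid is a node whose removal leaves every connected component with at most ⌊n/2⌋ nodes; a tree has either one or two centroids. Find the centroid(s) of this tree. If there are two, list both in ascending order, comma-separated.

If M is removed the pieces have sizes 6, 2, 2, 1, 1, all ≤ ⌊13/2⌋ = 6.
Every other node leaves some component of size > 6, so the centroid is unique.

M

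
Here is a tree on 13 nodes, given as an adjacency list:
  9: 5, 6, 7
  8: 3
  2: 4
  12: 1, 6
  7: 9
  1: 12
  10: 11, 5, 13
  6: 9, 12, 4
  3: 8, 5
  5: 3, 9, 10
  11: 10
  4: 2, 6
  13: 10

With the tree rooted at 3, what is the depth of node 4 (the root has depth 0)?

3 → 5 → 9 → 6 → 4 — 4 edges.

4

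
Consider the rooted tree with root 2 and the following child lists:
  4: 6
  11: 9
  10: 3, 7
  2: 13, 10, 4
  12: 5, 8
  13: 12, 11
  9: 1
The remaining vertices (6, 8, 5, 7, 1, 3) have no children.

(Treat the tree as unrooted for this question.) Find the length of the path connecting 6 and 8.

5

6–4–2–13–12–8: 5 edges.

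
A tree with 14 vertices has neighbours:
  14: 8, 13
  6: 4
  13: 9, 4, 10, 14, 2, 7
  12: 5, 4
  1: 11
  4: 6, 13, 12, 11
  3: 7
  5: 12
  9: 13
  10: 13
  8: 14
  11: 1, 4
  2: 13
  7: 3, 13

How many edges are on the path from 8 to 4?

The path is 8 - 14 - 13 - 4, which has 3 edges.

3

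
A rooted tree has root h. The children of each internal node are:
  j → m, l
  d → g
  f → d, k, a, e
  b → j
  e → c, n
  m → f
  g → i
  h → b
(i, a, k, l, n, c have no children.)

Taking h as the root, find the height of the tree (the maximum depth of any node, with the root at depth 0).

The longest root-to-leaf path is h–b–j–m–f–d–g–i (7 edges).

7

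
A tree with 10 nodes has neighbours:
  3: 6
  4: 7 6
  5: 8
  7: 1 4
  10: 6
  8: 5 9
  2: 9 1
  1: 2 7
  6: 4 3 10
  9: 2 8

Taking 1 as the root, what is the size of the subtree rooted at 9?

3

9's subtree: {9, 8, 5}, size 3.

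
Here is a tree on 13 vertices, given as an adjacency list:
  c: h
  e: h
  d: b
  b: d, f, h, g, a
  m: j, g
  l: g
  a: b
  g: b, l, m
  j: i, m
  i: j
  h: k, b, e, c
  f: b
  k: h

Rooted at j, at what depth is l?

Climbing from l to the root: l → g → m → j. That's 3 steps.

3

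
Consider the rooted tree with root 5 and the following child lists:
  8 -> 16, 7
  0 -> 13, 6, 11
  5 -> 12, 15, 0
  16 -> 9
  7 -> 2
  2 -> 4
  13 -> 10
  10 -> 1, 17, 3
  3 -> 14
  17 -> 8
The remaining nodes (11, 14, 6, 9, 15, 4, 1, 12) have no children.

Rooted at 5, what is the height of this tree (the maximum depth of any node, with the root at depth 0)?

8

The longest root-to-leaf path is 5 → 0 → 13 → 10 → 17 → 8 → 7 → 2 → 4 (8 edges).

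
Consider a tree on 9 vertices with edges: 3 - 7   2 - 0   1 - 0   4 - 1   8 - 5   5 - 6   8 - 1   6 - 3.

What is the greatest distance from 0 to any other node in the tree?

The node farthest from 0 is 7, via 0–1–8–5–6–3–7 — 6 edges.

6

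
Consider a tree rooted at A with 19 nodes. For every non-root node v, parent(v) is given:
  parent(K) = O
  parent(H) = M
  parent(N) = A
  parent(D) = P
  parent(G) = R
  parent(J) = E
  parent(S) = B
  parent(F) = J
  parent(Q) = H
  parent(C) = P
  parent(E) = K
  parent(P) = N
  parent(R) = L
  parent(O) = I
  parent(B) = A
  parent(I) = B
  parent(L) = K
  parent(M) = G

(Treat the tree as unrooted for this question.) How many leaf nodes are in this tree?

5

The leaves are C, D, F, Q, S.
That is 5 leaves.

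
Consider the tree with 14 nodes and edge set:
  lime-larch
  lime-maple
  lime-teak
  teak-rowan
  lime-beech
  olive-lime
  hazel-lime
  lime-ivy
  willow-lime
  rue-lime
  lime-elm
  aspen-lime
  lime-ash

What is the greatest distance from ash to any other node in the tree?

3

A farthest node from ash is rowan.
The path ash-lime-teak-rowan has 3 edges.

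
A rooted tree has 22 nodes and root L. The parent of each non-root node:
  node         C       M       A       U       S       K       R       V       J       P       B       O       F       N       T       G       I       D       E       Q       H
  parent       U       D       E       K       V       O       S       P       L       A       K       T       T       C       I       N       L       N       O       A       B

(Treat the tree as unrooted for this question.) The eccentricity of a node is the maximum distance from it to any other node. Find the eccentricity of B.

8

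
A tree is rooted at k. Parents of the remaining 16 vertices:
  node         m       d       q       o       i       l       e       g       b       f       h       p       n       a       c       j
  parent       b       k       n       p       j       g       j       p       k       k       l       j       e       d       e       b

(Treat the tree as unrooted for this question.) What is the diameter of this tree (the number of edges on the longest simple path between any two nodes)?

Starting from h, a farthest node is a at distance 8.
One longest path: h-l-g-p-j-b-k-d-a.
So the diameter is 8.

8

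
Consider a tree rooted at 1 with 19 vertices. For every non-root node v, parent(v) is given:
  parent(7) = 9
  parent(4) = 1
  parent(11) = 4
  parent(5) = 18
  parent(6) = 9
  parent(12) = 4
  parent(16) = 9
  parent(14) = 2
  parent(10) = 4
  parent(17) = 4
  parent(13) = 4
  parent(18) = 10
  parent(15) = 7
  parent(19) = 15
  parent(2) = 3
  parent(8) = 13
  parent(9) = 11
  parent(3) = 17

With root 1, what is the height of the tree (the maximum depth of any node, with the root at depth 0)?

The longest root-to-leaf path is 1–4–11–9–7–15–19 (6 edges).

6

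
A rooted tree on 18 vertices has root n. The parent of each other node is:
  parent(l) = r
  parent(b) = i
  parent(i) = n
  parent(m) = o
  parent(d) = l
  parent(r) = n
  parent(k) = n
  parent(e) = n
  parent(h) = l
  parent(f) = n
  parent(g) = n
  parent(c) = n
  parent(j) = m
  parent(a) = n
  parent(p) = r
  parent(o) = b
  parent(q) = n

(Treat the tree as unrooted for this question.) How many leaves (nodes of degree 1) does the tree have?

The leaves are a, c, d, e, f, g, h, j, k, p, q.
That is 11 leaves.

11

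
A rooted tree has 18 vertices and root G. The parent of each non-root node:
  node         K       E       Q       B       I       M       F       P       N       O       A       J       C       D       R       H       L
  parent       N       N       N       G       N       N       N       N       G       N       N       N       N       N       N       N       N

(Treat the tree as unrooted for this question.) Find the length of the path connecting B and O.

3

The path is B–G–N–O, which has 3 edges.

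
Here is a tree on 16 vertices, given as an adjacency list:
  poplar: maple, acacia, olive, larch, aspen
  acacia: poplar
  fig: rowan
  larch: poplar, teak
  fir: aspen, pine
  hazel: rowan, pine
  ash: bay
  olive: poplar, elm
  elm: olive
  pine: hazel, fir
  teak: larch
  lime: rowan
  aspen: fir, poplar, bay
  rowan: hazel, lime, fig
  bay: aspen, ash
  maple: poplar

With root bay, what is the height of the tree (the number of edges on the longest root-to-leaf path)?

A deepest node is fig, reached by bay – aspen – fir – pine – hazel – rowan – fig.
That path has 6 edges, so the height is 6.

6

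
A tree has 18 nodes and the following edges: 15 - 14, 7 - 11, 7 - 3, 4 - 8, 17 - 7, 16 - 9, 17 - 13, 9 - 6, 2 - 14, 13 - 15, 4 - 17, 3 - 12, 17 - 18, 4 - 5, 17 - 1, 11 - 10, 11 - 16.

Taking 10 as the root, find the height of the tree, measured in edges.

7

A deepest node is 2, reached by 10 → 11 → 7 → 17 → 13 → 15 → 14 → 2.
That path has 7 edges, so the height is 7.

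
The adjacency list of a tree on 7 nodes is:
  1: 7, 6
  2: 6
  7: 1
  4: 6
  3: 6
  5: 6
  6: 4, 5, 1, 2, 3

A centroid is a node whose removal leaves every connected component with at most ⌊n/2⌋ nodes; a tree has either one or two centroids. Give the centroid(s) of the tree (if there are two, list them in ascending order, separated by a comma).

6

Removing 6 splits the tree into components of sizes 2, 1, 1, 1, 1; the largest is 2 ≤ ⌊7/2⌋ = 3.
Every other node leaves some component of size > 3, so the centroid is unique.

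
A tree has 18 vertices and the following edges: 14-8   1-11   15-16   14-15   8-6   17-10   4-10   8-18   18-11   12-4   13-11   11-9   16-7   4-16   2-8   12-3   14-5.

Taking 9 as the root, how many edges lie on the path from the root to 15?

Climbing from 15 to the root: 15–14–8–18–11–9. That's 5 steps.

5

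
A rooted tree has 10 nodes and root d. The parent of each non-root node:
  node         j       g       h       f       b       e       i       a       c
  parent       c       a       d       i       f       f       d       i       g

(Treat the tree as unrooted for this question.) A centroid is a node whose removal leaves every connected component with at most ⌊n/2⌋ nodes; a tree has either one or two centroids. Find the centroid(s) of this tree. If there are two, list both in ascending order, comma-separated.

i

Removing i splits the tree into components of sizes 4, 3, 2; the largest is 4 ≤ ⌊10/2⌋ = 5.
Every other node leaves some component of size > 5, so the centroid is unique.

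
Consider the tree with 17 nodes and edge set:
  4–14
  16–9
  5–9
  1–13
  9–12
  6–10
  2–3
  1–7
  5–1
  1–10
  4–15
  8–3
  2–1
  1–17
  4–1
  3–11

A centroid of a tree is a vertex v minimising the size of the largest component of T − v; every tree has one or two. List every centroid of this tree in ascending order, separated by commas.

If 1 is removed the pieces have sizes 4, 4, 3, 2, 1, 1, 1, all ≤ ⌊17/2⌋ = 8.
No neighbour of 1 does as well, so 1 is the unique centroid.

1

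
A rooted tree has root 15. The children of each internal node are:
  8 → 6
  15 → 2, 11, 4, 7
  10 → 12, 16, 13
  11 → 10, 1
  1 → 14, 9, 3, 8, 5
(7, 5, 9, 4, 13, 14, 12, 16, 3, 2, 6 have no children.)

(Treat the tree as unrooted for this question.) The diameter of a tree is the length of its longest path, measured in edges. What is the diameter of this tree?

5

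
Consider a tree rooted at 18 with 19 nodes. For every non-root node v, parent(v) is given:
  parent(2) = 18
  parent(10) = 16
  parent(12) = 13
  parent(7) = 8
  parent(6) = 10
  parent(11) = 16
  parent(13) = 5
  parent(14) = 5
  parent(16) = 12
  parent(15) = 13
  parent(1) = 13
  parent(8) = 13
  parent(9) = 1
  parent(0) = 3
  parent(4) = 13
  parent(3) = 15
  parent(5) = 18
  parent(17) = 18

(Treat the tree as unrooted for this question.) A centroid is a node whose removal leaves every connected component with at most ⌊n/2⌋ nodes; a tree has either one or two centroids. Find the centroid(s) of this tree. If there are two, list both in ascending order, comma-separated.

13

Delete 13: the remaining components have sizes 5, 5, 3, 2, 2, 1. Max 5 ≤ 9, so 13 is a centroid.
Every other node leaves some component of size > 9, so the centroid is unique.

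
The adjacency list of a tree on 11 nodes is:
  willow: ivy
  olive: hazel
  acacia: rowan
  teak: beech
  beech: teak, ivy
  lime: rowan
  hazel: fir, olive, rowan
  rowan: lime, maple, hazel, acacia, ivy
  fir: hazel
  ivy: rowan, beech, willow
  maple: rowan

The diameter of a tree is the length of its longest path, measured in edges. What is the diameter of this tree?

5

A longest path is teak–beech–ivy–rowan–hazel–fir, with 5 edges.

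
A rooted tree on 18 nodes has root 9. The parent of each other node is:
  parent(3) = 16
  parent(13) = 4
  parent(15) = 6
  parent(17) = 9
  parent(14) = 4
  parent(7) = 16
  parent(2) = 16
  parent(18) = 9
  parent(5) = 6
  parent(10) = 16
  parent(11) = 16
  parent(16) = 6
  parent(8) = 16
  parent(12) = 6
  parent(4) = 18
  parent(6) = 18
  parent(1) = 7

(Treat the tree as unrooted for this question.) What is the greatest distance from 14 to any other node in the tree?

The node farthest from 14 is 1, via 14 – 4 – 18 – 6 – 16 – 7 – 1 — 6 edges.

6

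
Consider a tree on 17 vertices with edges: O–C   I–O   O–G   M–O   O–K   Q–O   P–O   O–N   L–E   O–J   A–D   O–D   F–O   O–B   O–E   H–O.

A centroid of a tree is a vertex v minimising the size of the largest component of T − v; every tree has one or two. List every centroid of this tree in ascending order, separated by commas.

If O is removed the pieces have sizes 2, 2, 1, 1, 1, 1, 1, 1, 1, 1, 1, 1, 1, 1, all ≤ ⌊17/2⌋ = 8.
No neighbour of O does as well, so O is the unique centroid.

O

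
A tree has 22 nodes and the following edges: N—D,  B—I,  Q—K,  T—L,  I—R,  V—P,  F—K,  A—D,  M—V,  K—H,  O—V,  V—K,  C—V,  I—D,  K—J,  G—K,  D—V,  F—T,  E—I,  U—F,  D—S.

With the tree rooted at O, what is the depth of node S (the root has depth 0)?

3

O – V – D – S — 3 edges.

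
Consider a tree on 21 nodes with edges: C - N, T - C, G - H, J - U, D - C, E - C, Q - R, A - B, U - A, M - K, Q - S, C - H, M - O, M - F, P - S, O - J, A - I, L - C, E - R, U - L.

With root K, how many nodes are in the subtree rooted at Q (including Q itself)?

3

The subtree rooted at Q contains: Q, S, P — 3 nodes.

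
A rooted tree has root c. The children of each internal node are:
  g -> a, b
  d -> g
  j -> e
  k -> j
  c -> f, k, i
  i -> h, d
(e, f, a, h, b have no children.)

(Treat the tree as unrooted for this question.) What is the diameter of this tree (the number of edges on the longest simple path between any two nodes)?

7

Starting from e, a farthest node is b at distance 7.
One longest path: e - j - k - c - i - d - g - b.
So the diameter is 7.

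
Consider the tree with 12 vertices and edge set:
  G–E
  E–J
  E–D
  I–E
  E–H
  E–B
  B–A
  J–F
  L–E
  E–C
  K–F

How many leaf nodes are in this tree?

Exactly 8 nodes have a single neighbour: A, C, D, G, H, I, K, L.

8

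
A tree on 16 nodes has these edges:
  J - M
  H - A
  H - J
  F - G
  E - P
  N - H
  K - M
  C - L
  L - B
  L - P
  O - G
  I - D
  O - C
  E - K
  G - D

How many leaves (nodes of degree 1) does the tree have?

5

The leaves are A, B, F, I, N.
That is 5 leaves.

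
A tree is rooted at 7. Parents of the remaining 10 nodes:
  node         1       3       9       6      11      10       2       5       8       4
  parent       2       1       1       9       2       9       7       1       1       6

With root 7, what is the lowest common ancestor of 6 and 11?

2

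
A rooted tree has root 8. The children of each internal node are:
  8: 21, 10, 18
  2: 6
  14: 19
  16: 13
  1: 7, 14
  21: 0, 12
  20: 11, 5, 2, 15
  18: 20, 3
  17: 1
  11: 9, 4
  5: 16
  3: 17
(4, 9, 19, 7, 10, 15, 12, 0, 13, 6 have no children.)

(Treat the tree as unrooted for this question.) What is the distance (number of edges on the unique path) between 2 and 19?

7

The path is 2 – 20 – 18 – 3 – 17 – 1 – 14 – 19, which has 7 edges.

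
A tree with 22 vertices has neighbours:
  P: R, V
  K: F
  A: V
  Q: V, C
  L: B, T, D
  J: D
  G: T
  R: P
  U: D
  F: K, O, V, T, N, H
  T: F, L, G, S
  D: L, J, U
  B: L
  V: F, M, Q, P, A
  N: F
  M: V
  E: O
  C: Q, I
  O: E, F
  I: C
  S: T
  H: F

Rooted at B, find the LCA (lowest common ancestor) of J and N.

L

Path J→root: J D L B; path N→root: N F T L B.
First common node: L.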